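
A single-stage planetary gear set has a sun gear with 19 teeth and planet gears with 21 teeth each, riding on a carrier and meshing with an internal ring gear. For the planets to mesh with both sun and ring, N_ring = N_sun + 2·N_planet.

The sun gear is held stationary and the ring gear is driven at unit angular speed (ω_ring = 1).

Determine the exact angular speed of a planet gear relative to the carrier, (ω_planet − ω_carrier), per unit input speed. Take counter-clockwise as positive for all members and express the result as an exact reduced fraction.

N_ring = 19 + 2·21 = 61
19(ω_s−ω_c) = −61(ω_r−ω_c),  ω_s=0, ω_r=1
19(0−ω_c) = −61(1−ω_c)  ⇒  80ω_c = 61  ⇒  ω_c = 61/80
sun–planet: 19·(0−61/80) = −21·(ω_p−ω_c)  ⇒  ω_p−ω_c = −(19/21)·(-61/80) = 1159/1680

1159/1680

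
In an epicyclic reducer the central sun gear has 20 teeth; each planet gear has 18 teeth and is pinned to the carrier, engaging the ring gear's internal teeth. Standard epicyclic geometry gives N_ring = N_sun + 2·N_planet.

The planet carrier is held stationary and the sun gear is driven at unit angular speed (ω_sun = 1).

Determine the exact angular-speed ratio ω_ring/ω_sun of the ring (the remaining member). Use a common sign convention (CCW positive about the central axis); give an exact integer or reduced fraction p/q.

N_ring = 20 + 2·18 = 56
20(ω_s−ω_c) = −56(ω_r−ω_c),  ω_c=0, ω_s=1
ω_r = 0 − (20/56)(1−0) = -5/14
ω_r/ω_s = -5/14

-5/14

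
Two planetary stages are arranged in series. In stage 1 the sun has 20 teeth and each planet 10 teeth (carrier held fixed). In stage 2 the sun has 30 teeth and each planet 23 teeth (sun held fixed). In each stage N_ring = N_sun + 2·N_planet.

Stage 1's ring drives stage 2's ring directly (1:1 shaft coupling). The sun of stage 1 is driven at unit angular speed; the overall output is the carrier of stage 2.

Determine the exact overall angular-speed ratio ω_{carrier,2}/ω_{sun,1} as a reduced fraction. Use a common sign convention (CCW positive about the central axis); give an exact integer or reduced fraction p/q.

-19/53

Stage 1: N_ring = 20 + 2·10 = 40
Stage 1: 20(ω_s−ω_c) = −40(ω_r−ω_c),  ω_c=0, ω_s=1
Stage 1: ω_r = 0 − (20/40)(1−0) = -1/2
  ⇒ ω_r¹/ω_s¹ = -1/2
Stage 2: N_ring = 30 + 2·23 = 76
Stage 2: 30(ω_s−ω_c) = −76(ω_r−ω_c),  ω_s=0, ω_r=1
Stage 2: 30(0−ω_c) = −76(1−ω_c)  ⇒  106ω_c = 76  ⇒  ω_c = 38/53
  ⇒ ω_c²/ω_r² = 38/53
Coupling ω_r² = ω_r¹ ⇒ overall = -1/2 × 38/53 = -19/53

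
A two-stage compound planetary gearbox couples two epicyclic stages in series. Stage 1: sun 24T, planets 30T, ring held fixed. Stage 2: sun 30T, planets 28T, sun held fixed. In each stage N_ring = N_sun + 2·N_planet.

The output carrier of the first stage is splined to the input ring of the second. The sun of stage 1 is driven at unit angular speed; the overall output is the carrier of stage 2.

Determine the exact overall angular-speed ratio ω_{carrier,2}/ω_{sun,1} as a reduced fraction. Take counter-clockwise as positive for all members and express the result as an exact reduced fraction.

43/261

Stage 1: N_ring = 24 + 2·30 = 84
Stage 1: 24(ω_s−ω_c) = −84(ω_r−ω_c),  ω_r=0, ω_s=1
Stage 1: 24(1−ω_c) = −84(0−ω_c)  ⇒  108ω_c = 24  ⇒  ω_c = 2/9
  ⇒ ω_c¹/ω_s¹ = 2/9
Stage 2: N_ring = 30 + 2·28 = 86
Stage 2: 30(ω_s−ω_c) = −86(ω_r−ω_c),  ω_s=0, ω_r=1
Stage 2: 30(0−ω_c) = −86(1−ω_c)  ⇒  116ω_c = 86  ⇒  ω_c = 43/58
  ⇒ ω_c²/ω_r² = 43/58
Coupling ω_r² = ω_c¹ ⇒ overall = 2/9 × 43/58 = 43/261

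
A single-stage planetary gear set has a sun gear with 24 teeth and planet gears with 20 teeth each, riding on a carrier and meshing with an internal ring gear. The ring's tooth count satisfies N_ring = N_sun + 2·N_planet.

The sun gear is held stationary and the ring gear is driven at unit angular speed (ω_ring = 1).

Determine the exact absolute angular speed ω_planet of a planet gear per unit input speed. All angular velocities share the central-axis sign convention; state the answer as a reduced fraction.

N_ring = 24 + 2·20 = 64
24(ω_s−ω_c) = −64(ω_r−ω_c),  ω_s=0, ω_r=1
24(0−ω_c) = −64(1−ω_c)  ⇒  88ω_c = 64  ⇒  ω_c = 8/11
sun–planet: 24·(0−8/11) = −20·(ω_p−ω_c)  ⇒  ω_p−ω_c = −(24/20)·(-8/11) = 48/55
ω_p = 8/11 + 48/55 = 8/5

8/5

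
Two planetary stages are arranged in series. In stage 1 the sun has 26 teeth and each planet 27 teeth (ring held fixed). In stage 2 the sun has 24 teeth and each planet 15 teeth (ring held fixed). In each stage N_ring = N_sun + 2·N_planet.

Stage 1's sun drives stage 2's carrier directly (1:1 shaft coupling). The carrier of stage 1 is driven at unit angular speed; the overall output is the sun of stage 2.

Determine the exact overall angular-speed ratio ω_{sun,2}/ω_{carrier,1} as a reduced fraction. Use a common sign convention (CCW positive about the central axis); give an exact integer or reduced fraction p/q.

Stage 1: N_ring = 26 + 2·27 = 80
Stage 1: 26(ω_s−ω_c) = −80(ω_r−ω_c),  ω_r=0, ω_c=1
Stage 1: ω_s = 1 − (80/26)(0−1) = 53/13
  ⇒ ω_s¹/ω_c¹ = 53/13
Stage 2: N_ring = 24 + 2·15 = 54
Stage 2: 24(ω_s−ω_c) = −54(ω_r−ω_c),  ω_r=0, ω_c=1
Stage 2: ω_s = 1 − (54/24)(0−1) = 13/4
  ⇒ ω_s²/ω_c² = 13/4
Coupling ω_c² = ω_s¹ ⇒ overall = 53/13 × 13/4 = 53/4

53/4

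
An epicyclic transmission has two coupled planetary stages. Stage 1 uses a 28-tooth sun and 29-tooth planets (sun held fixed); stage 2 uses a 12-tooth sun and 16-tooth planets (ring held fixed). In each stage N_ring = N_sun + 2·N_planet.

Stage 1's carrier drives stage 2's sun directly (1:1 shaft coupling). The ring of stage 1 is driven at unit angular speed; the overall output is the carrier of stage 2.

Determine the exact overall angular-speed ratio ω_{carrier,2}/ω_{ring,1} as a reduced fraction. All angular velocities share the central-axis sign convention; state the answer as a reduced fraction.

Stage 1: N_ring = 28 + 2·29 = 86
Stage 1: 28(ω_s−ω_c) = −86(ω_r−ω_c),  ω_s=0, ω_r=1
Stage 1: 28(0−ω_c) = −86(1−ω_c)  ⇒  114ω_c = 86  ⇒  ω_c = 43/57
  ⇒ ω_c¹/ω_r¹ = 43/57
Stage 2: N_ring = 12 + 2·16 = 44
Stage 2: 12(ω_s−ω_c) = −44(ω_r−ω_c),  ω_r=0, ω_s=1
Stage 2: 12(1−ω_c) = −44(0−ω_c)  ⇒  56ω_c = 12  ⇒  ω_c = 3/14
  ⇒ ω_c²/ω_s² = 3/14
Coupling ω_s² = ω_c¹ ⇒ overall = 43/57 × 3/14 = 43/266

43/266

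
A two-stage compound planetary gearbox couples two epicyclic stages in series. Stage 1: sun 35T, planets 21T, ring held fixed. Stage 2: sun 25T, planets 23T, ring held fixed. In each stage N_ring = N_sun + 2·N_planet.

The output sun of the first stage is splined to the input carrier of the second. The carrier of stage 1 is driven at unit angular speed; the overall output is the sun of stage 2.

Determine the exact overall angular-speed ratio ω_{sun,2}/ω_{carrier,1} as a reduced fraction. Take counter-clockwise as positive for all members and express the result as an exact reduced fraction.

1536/125

Stage 1: N_ring = 35 + 2·21 = 77
Stage 1: 35(ω_s−ω_c) = −77(ω_r−ω_c),  ω_r=0, ω_c=1
Stage 1: ω_s = 1 − (77/35)(0−1) = 16/5
  ⇒ ω_s¹/ω_c¹ = 16/5
Stage 2: N_ring = 25 + 2·23 = 71
Stage 2: 25(ω_s−ω_c) = −71(ω_r−ω_c),  ω_r=0, ω_c=1
Stage 2: ω_s = 1 − (71/25)(0−1) = 96/25
  ⇒ ω_s²/ω_c² = 96/25
Coupling ω_c² = ω_s¹ ⇒ overall = 16/5 × 96/25 = 1536/125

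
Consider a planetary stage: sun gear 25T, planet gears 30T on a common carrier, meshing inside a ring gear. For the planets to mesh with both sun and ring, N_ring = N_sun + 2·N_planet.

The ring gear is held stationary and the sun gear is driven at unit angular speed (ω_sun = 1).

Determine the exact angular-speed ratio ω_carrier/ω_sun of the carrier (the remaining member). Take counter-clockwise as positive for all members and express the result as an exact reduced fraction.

5/22

N_ring = 25 + 2·30 = 85
25(ω_s−ω_c) = −85(ω_r−ω_c),  ω_r=0, ω_s=1
25(1−ω_c) = −85(0−ω_c)  ⇒  110ω_c = 25  ⇒  ω_c = 5/22
ω_c/ω_s = 5/22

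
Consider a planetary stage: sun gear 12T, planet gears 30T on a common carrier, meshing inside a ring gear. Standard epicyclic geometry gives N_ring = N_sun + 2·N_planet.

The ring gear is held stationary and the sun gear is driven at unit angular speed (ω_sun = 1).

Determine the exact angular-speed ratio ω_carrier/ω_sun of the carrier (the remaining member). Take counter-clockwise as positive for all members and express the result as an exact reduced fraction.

1/7

N_ring = 12 + 2·30 = 72
12(ω_s−ω_c) = −72(ω_r−ω_c),  ω_r=0, ω_s=1
12(1−ω_c) = −72(0−ω_c)  ⇒  84ω_c = 12  ⇒  ω_c = 1/7
ω_c/ω_s = 1/7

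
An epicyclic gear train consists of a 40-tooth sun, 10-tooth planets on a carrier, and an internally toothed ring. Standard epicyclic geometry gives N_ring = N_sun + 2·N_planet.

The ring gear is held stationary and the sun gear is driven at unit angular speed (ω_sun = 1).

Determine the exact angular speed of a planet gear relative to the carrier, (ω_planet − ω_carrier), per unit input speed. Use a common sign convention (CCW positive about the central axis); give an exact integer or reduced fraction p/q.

N_ring = 40 + 2·10 = 60
40(ω_s−ω_c) = −60(ω_r−ω_c),  ω_r=0, ω_s=1
40(1−ω_c) = −60(0−ω_c)  ⇒  100ω_c = 40  ⇒  ω_c = 2/5
sun–planet: 40·(1−2/5) = −10·(ω_p−ω_c)  ⇒  ω_p−ω_c = −(40/10)·(3/5) = -12/5

-12/5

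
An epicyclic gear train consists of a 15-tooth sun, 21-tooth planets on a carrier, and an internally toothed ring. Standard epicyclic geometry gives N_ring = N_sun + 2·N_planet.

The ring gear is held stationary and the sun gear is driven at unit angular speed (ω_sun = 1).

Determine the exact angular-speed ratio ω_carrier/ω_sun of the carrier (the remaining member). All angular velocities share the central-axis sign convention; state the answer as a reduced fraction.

N_ring = 15 + 2·21 = 57
15(ω_s−ω_c) = −57(ω_r−ω_c),  ω_r=0, ω_s=1
15(1−ω_c) = −57(0−ω_c)  ⇒  72ω_c = 15  ⇒  ω_c = 5/24
ω_c/ω_s = 5/24

5/24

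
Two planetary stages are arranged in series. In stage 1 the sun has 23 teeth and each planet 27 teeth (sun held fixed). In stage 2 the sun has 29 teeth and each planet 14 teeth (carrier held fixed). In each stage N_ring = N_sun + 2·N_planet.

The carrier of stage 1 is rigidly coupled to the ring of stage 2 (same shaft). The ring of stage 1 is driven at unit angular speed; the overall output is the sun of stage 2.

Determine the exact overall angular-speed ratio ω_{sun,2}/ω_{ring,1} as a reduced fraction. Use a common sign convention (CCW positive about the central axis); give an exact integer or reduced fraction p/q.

Stage 1: N_ring = 23 + 2·27 = 77
Stage 1: 23(ω_s−ω_c) = −77(ω_r−ω_c),  ω_s=0, ω_r=1
Stage 1: 23(0−ω_c) = −77(1−ω_c)  ⇒  100ω_c = 77  ⇒  ω_c = 77/100
  ⇒ ω_c¹/ω_r¹ = 77/100
Stage 2: N_ring = 29 + 2·14 = 57
Stage 2: 29(ω_s−ω_c) = −57(ω_r−ω_c),  ω_c=0, ω_r=1
Stage 2: ω_s = 0 − (57/29)(1−0) = -57/29
  ⇒ ω_s²/ω_r² = -57/29
Coupling ω_r² = ω_c¹ ⇒ overall = 77/100 × -57/29 = -4389/2900

-4389/2900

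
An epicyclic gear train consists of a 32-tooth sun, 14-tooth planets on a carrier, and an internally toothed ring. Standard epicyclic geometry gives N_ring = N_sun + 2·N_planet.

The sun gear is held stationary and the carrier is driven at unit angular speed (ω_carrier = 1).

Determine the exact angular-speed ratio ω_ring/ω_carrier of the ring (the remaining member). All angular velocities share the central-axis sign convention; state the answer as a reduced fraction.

N_ring = 32 + 2·14 = 60
32(ω_s−ω_c) = −60(ω_r−ω_c),  ω_s=0, ω_c=1
ω_r = 1 − (32/60)(0−1) = 23/15
ω_r/ω_c = 23/15

23/15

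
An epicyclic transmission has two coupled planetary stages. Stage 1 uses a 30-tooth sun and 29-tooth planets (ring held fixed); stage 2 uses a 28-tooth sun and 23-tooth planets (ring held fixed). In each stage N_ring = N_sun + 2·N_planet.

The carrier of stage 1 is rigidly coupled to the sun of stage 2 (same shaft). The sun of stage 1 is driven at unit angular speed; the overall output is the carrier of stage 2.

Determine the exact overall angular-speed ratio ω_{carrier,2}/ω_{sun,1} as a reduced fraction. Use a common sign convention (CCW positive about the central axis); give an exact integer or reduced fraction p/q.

Stage 1: N_ring = 30 + 2·29 = 88
Stage 1: 30(ω_s−ω_c) = −88(ω_r−ω_c),  ω_r=0, ω_s=1
Stage 1: 30(1−ω_c) = −88(0−ω_c)  ⇒  118ω_c = 30  ⇒  ω_c = 15/59
  ⇒ ω_c¹/ω_s¹ = 15/59
Stage 2: N_ring = 28 + 2·23 = 74
Stage 2: 28(ω_s−ω_c) = −74(ω_r−ω_c),  ω_r=0, ω_s=1
Stage 2: 28(1−ω_c) = −74(0−ω_c)  ⇒  102ω_c = 28  ⇒  ω_c = 14/51
  ⇒ ω_c²/ω_s² = 14/51
Coupling ω_s² = ω_c¹ ⇒ overall = 15/59 × 14/51 = 70/1003

70/1003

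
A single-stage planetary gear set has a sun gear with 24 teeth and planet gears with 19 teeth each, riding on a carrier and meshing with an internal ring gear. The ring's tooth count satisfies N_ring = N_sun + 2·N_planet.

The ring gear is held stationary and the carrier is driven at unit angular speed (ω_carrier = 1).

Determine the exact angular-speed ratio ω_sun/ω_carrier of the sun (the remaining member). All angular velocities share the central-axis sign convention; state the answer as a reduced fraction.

N_ring = 24 + 2·19 = 62
24(ω_s−ω_c) = −62(ω_r−ω_c),  ω_r=0, ω_c=1
ω_s = 1 − (62/24)(0−1) = 43/12
ω_s/ω_c = 43/12

43/12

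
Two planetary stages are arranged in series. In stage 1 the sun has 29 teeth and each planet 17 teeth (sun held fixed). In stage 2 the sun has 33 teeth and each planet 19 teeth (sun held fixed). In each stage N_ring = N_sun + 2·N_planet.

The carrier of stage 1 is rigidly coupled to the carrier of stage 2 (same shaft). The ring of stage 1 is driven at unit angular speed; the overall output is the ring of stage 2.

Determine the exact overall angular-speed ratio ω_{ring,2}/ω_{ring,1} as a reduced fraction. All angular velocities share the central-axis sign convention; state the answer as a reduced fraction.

Stage 1: N_ring = 29 + 2·17 = 63
Stage 1: 29(ω_s−ω_c) = −63(ω_r−ω_c),  ω_s=0, ω_r=1
Stage 1: 29(0−ω_c) = −63(1−ω_c)  ⇒  92ω_c = 63  ⇒  ω_c = 63/92
  ⇒ ω_c¹/ω_r¹ = 63/92
Stage 2: N_ring = 33 + 2·19 = 71
Stage 2: 33(ω_s−ω_c) = −71(ω_r−ω_c),  ω_s=0, ω_c=1
Stage 2: ω_r = 1 − (33/71)(0−1) = 104/71
  ⇒ ω_r²/ω_c² = 104/71
Coupling ω_c² = ω_c¹ ⇒ overall = 63/92 × 104/71 = 1638/1633

1638/1633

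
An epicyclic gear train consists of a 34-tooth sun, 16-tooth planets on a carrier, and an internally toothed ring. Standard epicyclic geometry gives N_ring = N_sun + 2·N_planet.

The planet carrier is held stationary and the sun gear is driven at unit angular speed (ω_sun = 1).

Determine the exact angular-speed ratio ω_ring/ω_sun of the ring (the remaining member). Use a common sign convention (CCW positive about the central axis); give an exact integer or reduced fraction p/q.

-17/33

N_ring = 34 + 2·16 = 66
34(ω_s−ω_c) = −66(ω_r−ω_c),  ω_c=0, ω_s=1
ω_r = 0 − (34/66)(1−0) = -17/33
ω_r/ω_s = -17/33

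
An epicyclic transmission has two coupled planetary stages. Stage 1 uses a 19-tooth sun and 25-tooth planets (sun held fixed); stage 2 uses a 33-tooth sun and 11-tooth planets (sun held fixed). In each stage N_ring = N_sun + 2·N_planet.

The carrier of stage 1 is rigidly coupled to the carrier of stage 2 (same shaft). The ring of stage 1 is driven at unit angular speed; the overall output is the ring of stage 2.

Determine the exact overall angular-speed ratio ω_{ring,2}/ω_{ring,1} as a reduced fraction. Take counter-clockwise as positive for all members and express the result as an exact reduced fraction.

69/55

Stage 1: N_ring = 19 + 2·25 = 69
Stage 1: 19(ω_s−ω_c) = −69(ω_r−ω_c),  ω_s=0, ω_r=1
Stage 1: 19(0−ω_c) = −69(1−ω_c)  ⇒  88ω_c = 69  ⇒  ω_c = 69/88
  ⇒ ω_c¹/ω_r¹ = 69/88
Stage 2: N_ring = 33 + 2·11 = 55
Stage 2: 33(ω_s−ω_c) = −55(ω_r−ω_c),  ω_s=0, ω_c=1
Stage 2: ω_r = 1 − (33/55)(0−1) = 8/5
  ⇒ ω_r²/ω_c² = 8/5
Coupling ω_c² = ω_c¹ ⇒ overall = 69/88 × 8/5 = 69/55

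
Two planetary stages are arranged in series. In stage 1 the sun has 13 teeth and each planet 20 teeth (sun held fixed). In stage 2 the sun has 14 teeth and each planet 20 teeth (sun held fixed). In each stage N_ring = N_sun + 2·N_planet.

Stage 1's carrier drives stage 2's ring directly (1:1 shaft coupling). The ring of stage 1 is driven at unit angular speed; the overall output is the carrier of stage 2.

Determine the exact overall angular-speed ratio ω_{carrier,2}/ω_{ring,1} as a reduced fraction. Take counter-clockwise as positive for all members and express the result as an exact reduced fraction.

Stage 1: N_ring = 13 + 2·20 = 53
Stage 1: 13(ω_s−ω_c) = −53(ω_r−ω_c),  ω_s=0, ω_r=1
Stage 1: 13(0−ω_c) = −53(1−ω_c)  ⇒  66ω_c = 53  ⇒  ω_c = 53/66
  ⇒ ω_c¹/ω_r¹ = 53/66
Stage 2: N_ring = 14 + 2·20 = 54
Stage 2: 14(ω_s−ω_c) = −54(ω_r−ω_c),  ω_s=0, ω_r=1
Stage 2: 14(0−ω_c) = −54(1−ω_c)  ⇒  68ω_c = 54  ⇒  ω_c = 27/34
  ⇒ ω_c²/ω_r² = 27/34
Coupling ω_r² = ω_c¹ ⇒ overall = 53/66 × 27/34 = 477/748

477/748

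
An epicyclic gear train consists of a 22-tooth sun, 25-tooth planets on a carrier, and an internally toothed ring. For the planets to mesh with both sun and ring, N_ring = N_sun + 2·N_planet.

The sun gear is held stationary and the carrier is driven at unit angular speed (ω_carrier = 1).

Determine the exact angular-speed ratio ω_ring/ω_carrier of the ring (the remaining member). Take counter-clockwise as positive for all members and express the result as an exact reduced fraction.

N_ring = 22 + 2·25 = 72
22(ω_s−ω_c) = −72(ω_r−ω_c),  ω_s=0, ω_c=1
ω_r = 1 − (22/72)(0−1) = 47/36
ω_r/ω_c = 47/36

47/36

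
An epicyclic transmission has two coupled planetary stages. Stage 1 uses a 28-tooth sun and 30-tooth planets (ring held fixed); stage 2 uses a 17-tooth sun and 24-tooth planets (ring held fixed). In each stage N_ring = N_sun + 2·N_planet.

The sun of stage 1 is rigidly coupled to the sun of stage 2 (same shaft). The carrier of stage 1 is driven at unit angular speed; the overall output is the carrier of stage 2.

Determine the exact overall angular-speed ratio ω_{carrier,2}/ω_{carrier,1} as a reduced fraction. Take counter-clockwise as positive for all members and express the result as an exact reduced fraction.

493/574

Stage 1: N_ring = 28 + 2·30 = 88
Stage 1: 28(ω_s−ω_c) = −88(ω_r−ω_c),  ω_r=0, ω_c=1
Stage 1: ω_s = 1 − (88/28)(0−1) = 29/7
  ⇒ ω_s¹/ω_c¹ = 29/7
Stage 2: N_ring = 17 + 2·24 = 65
Stage 2: 17(ω_s−ω_c) = −65(ω_r−ω_c),  ω_r=0, ω_s=1
Stage 2: 17(1−ω_c) = −65(0−ω_c)  ⇒  82ω_c = 17  ⇒  ω_c = 17/82
  ⇒ ω_c²/ω_s² = 17/82
Coupling ω_s² = ω_s¹ ⇒ overall = 29/7 × 17/82 = 493/574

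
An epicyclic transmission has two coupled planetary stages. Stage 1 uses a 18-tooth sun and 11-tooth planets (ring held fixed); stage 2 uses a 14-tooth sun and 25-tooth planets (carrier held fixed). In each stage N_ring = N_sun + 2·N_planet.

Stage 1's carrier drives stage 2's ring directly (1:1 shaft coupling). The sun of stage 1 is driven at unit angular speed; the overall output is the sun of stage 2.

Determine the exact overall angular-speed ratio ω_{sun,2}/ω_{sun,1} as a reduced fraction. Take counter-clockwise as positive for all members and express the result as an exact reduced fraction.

-288/203

Stage 1: N_ring = 18 + 2·11 = 40
Stage 1: 18(ω_s−ω_c) = −40(ω_r−ω_c),  ω_r=0, ω_s=1
Stage 1: 18(1−ω_c) = −40(0−ω_c)  ⇒  58ω_c = 18  ⇒  ω_c = 9/29
  ⇒ ω_c¹/ω_s¹ = 9/29
Stage 2: N_ring = 14 + 2·25 = 64
Stage 2: 14(ω_s−ω_c) = −64(ω_r−ω_c),  ω_c=0, ω_r=1
Stage 2: ω_s = 0 − (64/14)(1−0) = -32/7
  ⇒ ω_s²/ω_r² = -32/7
Coupling ω_r² = ω_c¹ ⇒ overall = 9/29 × -32/7 = -288/203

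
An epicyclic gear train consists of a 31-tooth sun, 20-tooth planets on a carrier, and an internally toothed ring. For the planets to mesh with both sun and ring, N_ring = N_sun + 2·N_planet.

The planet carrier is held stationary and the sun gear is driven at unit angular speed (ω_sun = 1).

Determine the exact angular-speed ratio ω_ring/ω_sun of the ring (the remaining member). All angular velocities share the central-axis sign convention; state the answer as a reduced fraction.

-31/71

N_ring = 31 + 2·20 = 71
31(ω_s−ω_c) = −71(ω_r−ω_c),  ω_c=0, ω_s=1
ω_r = 0 − (31/71)(1−0) = -31/71
ω_r/ω_s = -31/71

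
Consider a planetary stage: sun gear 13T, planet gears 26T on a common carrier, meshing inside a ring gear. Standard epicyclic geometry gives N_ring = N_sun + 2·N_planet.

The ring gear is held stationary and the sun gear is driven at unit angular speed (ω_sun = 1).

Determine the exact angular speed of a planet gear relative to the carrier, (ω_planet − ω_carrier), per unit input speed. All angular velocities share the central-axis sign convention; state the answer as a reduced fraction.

-5/12

N_ring = 13 + 2·26 = 65
13(ω_s−ω_c) = −65(ω_r−ω_c),  ω_r=0, ω_s=1
13(1−ω_c) = −65(0−ω_c)  ⇒  78ω_c = 13  ⇒  ω_c = 1/6
sun–planet: 13·(1−1/6) = −26·(ω_p−ω_c)  ⇒  ω_p−ω_c = −(13/26)·(5/6) = -5/12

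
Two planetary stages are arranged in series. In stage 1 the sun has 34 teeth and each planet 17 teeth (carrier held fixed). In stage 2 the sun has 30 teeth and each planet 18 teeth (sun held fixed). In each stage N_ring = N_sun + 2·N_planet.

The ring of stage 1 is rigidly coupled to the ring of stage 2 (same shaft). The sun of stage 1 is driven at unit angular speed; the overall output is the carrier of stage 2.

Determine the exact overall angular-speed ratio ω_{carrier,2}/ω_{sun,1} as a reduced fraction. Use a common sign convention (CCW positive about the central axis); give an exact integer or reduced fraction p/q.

-11/32

Stage 1: N_ring = 34 + 2·17 = 68
Stage 1: 34(ω_s−ω_c) = −68(ω_r−ω_c),  ω_c=0, ω_s=1
Stage 1: ω_r = 0 − (34/68)(1−0) = -1/2
  ⇒ ω_r¹/ω_s¹ = -1/2
Stage 2: N_ring = 30 + 2·18 = 66
Stage 2: 30(ω_s−ω_c) = −66(ω_r−ω_c),  ω_s=0, ω_r=1
Stage 2: 30(0−ω_c) = −66(1−ω_c)  ⇒  96ω_c = 66  ⇒  ω_c = 11/16
  ⇒ ω_c²/ω_r² = 11/16
Coupling ω_r² = ω_r¹ ⇒ overall = -1/2 × 11/16 = -11/32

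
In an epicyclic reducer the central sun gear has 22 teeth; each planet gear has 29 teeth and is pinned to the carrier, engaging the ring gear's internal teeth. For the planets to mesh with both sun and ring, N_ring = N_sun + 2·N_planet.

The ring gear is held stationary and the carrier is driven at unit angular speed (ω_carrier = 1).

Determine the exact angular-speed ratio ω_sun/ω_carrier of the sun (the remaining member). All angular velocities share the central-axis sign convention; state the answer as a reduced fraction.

N_ring = 22 + 2·29 = 80
22(ω_s−ω_c) = −80(ω_r−ω_c),  ω_r=0, ω_c=1
ω_s = 1 − (80/22)(0−1) = 51/11
ω_s/ω_c = 51/11

51/11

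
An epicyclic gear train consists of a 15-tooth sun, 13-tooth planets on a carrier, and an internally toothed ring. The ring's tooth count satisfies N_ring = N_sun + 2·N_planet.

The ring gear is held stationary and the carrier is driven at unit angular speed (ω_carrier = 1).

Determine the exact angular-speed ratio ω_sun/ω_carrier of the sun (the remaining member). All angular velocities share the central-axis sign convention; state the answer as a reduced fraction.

N_ring = 15 + 2·13 = 41
15(ω_s−ω_c) = −41(ω_r−ω_c),  ω_r=0, ω_c=1
ω_s = 1 − (41/15)(0−1) = 56/15
ω_s/ω_c = 56/15

56/15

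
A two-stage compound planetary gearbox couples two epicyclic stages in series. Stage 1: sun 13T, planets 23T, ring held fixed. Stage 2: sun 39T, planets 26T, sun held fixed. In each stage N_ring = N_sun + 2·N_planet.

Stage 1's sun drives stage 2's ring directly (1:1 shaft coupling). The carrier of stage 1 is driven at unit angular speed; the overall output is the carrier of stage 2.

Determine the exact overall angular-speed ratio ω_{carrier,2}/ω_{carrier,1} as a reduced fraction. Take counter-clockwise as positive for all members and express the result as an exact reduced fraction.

252/65

Stage 1: N_ring = 13 + 2·23 = 59
Stage 1: 13(ω_s−ω_c) = −59(ω_r−ω_c),  ω_r=0, ω_c=1
Stage 1: ω_s = 1 − (59/13)(0−1) = 72/13
  ⇒ ω_s¹/ω_c¹ = 72/13
Stage 2: N_ring = 39 + 2·26 = 91
Stage 2: 39(ω_s−ω_c) = −91(ω_r−ω_c),  ω_s=0, ω_r=1
Stage 2: 39(0−ω_c) = −91(1−ω_c)  ⇒  130ω_c = 91  ⇒  ω_c = 7/10
  ⇒ ω_c²/ω_r² = 7/10
Coupling ω_r² = ω_s¹ ⇒ overall = 72/13 × 7/10 = 252/65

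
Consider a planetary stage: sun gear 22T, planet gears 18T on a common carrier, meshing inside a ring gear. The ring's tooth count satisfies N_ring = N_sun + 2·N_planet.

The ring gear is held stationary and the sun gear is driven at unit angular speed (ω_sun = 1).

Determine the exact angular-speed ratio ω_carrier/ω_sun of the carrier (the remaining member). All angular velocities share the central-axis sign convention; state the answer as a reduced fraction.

N_ring = 22 + 2·18 = 58
22(ω_s−ω_c) = −58(ω_r−ω_c),  ω_r=0, ω_s=1
22(1−ω_c) = −58(0−ω_c)  ⇒  80ω_c = 22  ⇒  ω_c = 11/40
ω_c/ω_s = 11/40

11/40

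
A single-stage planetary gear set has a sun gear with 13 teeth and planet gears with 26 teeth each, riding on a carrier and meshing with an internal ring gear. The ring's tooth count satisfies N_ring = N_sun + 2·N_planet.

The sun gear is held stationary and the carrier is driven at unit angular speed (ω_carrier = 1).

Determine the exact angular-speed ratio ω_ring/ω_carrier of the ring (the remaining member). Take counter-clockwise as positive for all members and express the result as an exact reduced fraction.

N_ring = 13 + 2·26 = 65
13(ω_s−ω_c) = −65(ω_r−ω_c),  ω_s=0, ω_c=1
ω_r = 1 − (13/65)(0−1) = 6/5
ω_r/ω_c = 6/5

6/5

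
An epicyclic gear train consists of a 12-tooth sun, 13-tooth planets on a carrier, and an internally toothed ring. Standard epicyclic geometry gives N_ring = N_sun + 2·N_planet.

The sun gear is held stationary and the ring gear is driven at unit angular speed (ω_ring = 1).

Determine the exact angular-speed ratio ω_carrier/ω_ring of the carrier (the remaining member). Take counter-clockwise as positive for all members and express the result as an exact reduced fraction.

19/25

N_ring = 12 + 2·13 = 38
12(ω_s−ω_c) = −38(ω_r−ω_c),  ω_s=0, ω_r=1
12(0−ω_c) = −38(1−ω_c)  ⇒  50ω_c = 38  ⇒  ω_c = 19/25
ω_c/ω_r = 19/25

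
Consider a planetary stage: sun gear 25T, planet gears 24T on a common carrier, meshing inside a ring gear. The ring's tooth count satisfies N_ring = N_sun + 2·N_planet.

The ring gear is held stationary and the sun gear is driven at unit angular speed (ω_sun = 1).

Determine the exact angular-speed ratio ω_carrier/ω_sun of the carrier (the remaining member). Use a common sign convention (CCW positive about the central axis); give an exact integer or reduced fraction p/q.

25/98

N_ring = 25 + 2·24 = 73
25(ω_s−ω_c) = −73(ω_r−ω_c),  ω_r=0, ω_s=1
25(1−ω_c) = −73(0−ω_c)  ⇒  98ω_c = 25  ⇒  ω_c = 25/98
ω_c/ω_s = 25/98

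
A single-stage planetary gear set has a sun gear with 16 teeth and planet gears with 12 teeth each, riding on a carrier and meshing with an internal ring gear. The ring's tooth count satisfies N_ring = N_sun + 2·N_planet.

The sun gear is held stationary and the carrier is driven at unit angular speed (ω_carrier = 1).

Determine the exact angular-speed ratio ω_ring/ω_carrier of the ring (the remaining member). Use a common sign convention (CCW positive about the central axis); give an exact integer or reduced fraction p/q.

N_ring = 16 + 2·12 = 40
16(ω_s−ω_c) = −40(ω_r−ω_c),  ω_s=0, ω_c=1
ω_r = 1 − (16/40)(0−1) = 7/5
ω_r/ω_c = 7/5

7/5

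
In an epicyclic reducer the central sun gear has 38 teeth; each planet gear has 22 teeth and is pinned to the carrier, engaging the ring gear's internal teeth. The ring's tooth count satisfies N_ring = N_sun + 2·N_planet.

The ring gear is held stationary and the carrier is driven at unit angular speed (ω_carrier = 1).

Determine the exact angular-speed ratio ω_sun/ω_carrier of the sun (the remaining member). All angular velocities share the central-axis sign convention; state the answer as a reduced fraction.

60/19

N_ring = 38 + 2·22 = 82
38(ω_s−ω_c) = −82(ω_r−ω_c),  ω_r=0, ω_c=1
ω_s = 1 − (82/38)(0−1) = 60/19
ω_s/ω_c = 60/19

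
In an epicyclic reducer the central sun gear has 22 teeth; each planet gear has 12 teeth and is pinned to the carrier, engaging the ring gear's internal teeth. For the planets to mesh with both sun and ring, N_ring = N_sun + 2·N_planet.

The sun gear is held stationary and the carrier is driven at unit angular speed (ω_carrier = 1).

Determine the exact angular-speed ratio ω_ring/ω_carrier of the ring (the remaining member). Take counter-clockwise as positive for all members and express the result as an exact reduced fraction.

N_ring = 22 + 2·12 = 46
22(ω_s−ω_c) = −46(ω_r−ω_c),  ω_s=0, ω_c=1
ω_r = 1 − (22/46)(0−1) = 34/23
ω_r/ω_c = 34/23

34/23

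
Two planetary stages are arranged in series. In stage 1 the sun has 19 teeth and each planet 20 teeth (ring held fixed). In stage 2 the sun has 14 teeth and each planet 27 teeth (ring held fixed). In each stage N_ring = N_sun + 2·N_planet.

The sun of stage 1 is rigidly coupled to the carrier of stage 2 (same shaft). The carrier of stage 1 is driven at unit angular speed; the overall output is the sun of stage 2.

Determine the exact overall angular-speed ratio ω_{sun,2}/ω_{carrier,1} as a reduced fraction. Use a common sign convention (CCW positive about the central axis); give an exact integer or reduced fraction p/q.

Stage 1: N_ring = 19 + 2·20 = 59
Stage 1: 19(ω_s−ω_c) = −59(ω_r−ω_c),  ω_r=0, ω_c=1
Stage 1: ω_s = 1 − (59/19)(0−1) = 78/19
  ⇒ ω_s¹/ω_c¹ = 78/19
Stage 2: N_ring = 14 + 2·27 = 68
Stage 2: 14(ω_s−ω_c) = −68(ω_r−ω_c),  ω_r=0, ω_c=1
Stage 2: ω_s = 1 − (68/14)(0−1) = 41/7
  ⇒ ω_s²/ω_c² = 41/7
Coupling ω_c² = ω_s¹ ⇒ overall = 78/19 × 41/7 = 3198/133

3198/133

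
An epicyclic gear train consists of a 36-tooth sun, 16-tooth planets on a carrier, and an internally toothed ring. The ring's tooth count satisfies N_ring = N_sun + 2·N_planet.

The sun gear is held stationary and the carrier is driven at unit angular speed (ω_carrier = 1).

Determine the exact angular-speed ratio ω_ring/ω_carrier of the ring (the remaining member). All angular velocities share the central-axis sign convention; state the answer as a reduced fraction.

N_ring = 36 + 2·16 = 68
36(ω_s−ω_c) = −68(ω_r−ω_c),  ω_s=0, ω_c=1
ω_r = 1 − (36/68)(0−1) = 26/17
ω_r/ω_c = 26/17

26/17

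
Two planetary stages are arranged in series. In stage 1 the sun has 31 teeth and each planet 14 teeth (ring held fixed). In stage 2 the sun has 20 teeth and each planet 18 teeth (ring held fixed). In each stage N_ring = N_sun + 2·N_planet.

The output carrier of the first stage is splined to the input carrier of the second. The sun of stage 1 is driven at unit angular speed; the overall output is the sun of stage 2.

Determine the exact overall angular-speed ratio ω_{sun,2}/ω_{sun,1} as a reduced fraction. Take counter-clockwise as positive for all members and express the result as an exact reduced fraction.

589/450

Stage 1: N_ring = 31 + 2·14 = 59
Stage 1: 31(ω_s−ω_c) = −59(ω_r−ω_c),  ω_r=0, ω_s=1
Stage 1: 31(1−ω_c) = −59(0−ω_c)  ⇒  90ω_c = 31  ⇒  ω_c = 31/90
  ⇒ ω_c¹/ω_s¹ = 31/90
Stage 2: N_ring = 20 + 2·18 = 56
Stage 2: 20(ω_s−ω_c) = −56(ω_r−ω_c),  ω_r=0, ω_c=1
Stage 2: ω_s = 1 − (56/20)(0−1) = 19/5
  ⇒ ω_s²/ω_c² = 19/5
Coupling ω_c² = ω_c¹ ⇒ overall = 31/90 × 19/5 = 589/450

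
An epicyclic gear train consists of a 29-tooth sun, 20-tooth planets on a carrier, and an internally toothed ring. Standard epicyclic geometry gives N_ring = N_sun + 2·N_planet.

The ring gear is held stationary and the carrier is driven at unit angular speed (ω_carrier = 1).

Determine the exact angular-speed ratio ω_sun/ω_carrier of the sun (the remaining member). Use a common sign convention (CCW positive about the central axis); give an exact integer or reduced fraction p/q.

N_ring = 29 + 2·20 = 69
29(ω_s−ω_c) = −69(ω_r−ω_c),  ω_r=0, ω_c=1
ω_s = 1 − (69/29)(0−1) = 98/29
ω_s/ω_c = 98/29

98/29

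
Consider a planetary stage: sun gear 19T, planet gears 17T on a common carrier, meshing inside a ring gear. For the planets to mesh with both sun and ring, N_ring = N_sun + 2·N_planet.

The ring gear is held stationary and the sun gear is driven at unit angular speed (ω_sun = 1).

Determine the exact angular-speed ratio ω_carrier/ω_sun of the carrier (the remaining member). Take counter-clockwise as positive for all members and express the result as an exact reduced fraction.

N_ring = 19 + 2·17 = 53
19(ω_s−ω_c) = −53(ω_r−ω_c),  ω_r=0, ω_s=1
19(1−ω_c) = −53(0−ω_c)  ⇒  72ω_c = 19  ⇒  ω_c = 19/72
ω_c/ω_s = 19/72

19/72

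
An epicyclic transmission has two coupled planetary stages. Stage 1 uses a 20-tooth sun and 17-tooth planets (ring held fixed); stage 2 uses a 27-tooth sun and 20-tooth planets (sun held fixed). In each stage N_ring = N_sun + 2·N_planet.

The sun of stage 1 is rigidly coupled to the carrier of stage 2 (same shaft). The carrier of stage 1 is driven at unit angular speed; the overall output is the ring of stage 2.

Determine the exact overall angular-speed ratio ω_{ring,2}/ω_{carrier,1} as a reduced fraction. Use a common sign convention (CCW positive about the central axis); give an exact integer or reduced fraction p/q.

1739/335

Stage 1: N_ring = 20 + 2·17 = 54
Stage 1: 20(ω_s−ω_c) = −54(ω_r−ω_c),  ω_r=0, ω_c=1
Stage 1: ω_s = 1 − (54/20)(0−1) = 37/10
  ⇒ ω_s¹/ω_c¹ = 37/10
Stage 2: N_ring = 27 + 2·20 = 67
Stage 2: 27(ω_s−ω_c) = −67(ω_r−ω_c),  ω_s=0, ω_c=1
Stage 2: ω_r = 1 − (27/67)(0−1) = 94/67
  ⇒ ω_r²/ω_c² = 94/67
Coupling ω_c² = ω_s¹ ⇒ overall = 37/10 × 94/67 = 1739/335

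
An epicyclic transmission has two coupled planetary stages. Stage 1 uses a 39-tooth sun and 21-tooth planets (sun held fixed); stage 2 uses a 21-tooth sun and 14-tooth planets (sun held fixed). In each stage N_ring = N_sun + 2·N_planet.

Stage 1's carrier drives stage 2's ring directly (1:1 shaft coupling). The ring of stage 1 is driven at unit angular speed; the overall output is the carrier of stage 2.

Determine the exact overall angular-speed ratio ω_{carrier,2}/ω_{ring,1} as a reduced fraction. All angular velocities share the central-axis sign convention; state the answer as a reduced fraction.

Stage 1: N_ring = 39 + 2·21 = 81
Stage 1: 39(ω_s−ω_c) = −81(ω_r−ω_c),  ω_s=0, ω_r=1
Stage 1: 39(0−ω_c) = −81(1−ω_c)  ⇒  120ω_c = 81  ⇒  ω_c = 27/40
  ⇒ ω_c¹/ω_r¹ = 27/40
Stage 2: N_ring = 21 + 2·14 = 49
Stage 2: 21(ω_s−ω_c) = −49(ω_r−ω_c),  ω_s=0, ω_r=1
Stage 2: 21(0−ω_c) = −49(1−ω_c)  ⇒  70ω_c = 49  ⇒  ω_c = 7/10
  ⇒ ω_c²/ω_r² = 7/10
Coupling ω_r² = ω_c¹ ⇒ overall = 27/40 × 7/10 = 189/400

189/400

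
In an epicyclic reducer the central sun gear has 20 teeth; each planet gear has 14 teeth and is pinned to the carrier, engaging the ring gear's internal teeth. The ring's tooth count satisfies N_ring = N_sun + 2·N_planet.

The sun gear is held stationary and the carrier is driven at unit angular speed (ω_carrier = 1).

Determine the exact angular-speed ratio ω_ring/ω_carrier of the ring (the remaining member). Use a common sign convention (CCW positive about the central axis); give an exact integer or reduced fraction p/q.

N_ring = 20 + 2·14 = 48
20(ω_s−ω_c) = −48(ω_r−ω_c),  ω_s=0, ω_c=1
ω_r = 1 − (20/48)(0−1) = 17/12
ω_r/ω_c = 17/12

17/12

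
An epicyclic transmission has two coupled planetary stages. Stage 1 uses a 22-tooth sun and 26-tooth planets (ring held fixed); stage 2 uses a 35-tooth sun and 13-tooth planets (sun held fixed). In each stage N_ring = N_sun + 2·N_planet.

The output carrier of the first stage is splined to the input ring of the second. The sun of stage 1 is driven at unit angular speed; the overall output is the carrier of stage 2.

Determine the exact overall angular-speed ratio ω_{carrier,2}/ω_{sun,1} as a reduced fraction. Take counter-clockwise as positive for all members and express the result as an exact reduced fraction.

671/4608

Stage 1: N_ring = 22 + 2·26 = 74
Stage 1: 22(ω_s−ω_c) = −74(ω_r−ω_c),  ω_r=0, ω_s=1
Stage 1: 22(1−ω_c) = −74(0−ω_c)  ⇒  96ω_c = 22  ⇒  ω_c = 11/48
  ⇒ ω_c¹/ω_s¹ = 11/48
Stage 2: N_ring = 35 + 2·13 = 61
Stage 2: 35(ω_s−ω_c) = −61(ω_r−ω_c),  ω_s=0, ω_r=1
Stage 2: 35(0−ω_c) = −61(1−ω_c)  ⇒  96ω_c = 61  ⇒  ω_c = 61/96
  ⇒ ω_c²/ω_r² = 61/96
Coupling ω_r² = ω_c¹ ⇒ overall = 11/48 × 61/96 = 671/4608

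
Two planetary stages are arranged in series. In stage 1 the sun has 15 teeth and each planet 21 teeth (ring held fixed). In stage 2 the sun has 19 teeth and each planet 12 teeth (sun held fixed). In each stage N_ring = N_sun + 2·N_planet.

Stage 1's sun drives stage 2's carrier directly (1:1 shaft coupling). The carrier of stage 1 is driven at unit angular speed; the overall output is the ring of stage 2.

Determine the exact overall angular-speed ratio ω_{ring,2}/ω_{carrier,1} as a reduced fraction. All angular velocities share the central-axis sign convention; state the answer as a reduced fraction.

1488/215

Stage 1: N_ring = 15 + 2·21 = 57
Stage 1: 15(ω_s−ω_c) = −57(ω_r−ω_c),  ω_r=0, ω_c=1
Stage 1: ω_s = 1 − (57/15)(0−1) = 24/5
  ⇒ ω_s¹/ω_c¹ = 24/5
Stage 2: N_ring = 19 + 2·12 = 43
Stage 2: 19(ω_s−ω_c) = −43(ω_r−ω_c),  ω_s=0, ω_c=1
Stage 2: ω_r = 1 − (19/43)(0−1) = 62/43
  ⇒ ω_r²/ω_c² = 62/43
Coupling ω_c² = ω_s¹ ⇒ overall = 24/5 × 62/43 = 1488/215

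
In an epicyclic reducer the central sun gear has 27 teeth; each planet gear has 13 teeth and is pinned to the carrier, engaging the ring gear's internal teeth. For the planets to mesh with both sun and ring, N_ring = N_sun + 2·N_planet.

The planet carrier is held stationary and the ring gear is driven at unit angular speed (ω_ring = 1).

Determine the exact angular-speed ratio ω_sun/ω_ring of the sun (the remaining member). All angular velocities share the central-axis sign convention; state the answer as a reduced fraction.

N_ring = 27 + 2·13 = 53
27(ω_s−ω_c) = −53(ω_r−ω_c),  ω_c=0, ω_r=1
ω_s = 0 − (53/27)(1−0) = -53/27
ω_s/ω_r = -53/27

-53/27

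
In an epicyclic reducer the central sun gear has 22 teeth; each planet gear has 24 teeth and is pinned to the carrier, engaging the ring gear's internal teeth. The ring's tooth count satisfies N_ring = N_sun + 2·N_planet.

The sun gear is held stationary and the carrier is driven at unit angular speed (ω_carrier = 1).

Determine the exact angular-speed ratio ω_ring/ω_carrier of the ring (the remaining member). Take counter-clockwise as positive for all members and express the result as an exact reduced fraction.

N_ring = 22 + 2·24 = 70
22(ω_s−ω_c) = −70(ω_r−ω_c),  ω_s=0, ω_c=1
ω_r = 1 − (22/70)(0−1) = 46/35
ω_r/ω_c = 46/35

46/35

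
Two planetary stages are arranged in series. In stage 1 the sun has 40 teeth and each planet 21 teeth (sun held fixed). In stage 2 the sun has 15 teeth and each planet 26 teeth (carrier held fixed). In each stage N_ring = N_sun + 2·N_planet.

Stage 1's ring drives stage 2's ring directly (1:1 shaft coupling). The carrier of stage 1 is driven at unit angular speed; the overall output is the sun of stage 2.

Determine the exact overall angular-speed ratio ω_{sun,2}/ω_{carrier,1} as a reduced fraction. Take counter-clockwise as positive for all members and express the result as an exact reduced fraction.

Stage 1: N_ring = 40 + 2·21 = 82
Stage 1: 40(ω_s−ω_c) = −82(ω_r−ω_c),  ω_s=0, ω_c=1
Stage 1: ω_r = 1 − (40/82)(0−1) = 61/41
  ⇒ ω_r¹/ω_c¹ = 61/41
Stage 2: N_ring = 15 + 2·26 = 67
Stage 2: 15(ω_s−ω_c) = −67(ω_r−ω_c),  ω_c=0, ω_r=1
Stage 2: ω_s = 0 − (67/15)(1−0) = -67/15
  ⇒ ω_s²/ω_r² = -67/15
Coupling ω_r² = ω_r¹ ⇒ overall = 61/41 × -67/15 = -4087/615

-4087/615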